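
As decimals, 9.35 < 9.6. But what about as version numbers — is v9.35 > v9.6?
True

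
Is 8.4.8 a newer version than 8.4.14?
No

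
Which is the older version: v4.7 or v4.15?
v4.7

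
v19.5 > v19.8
False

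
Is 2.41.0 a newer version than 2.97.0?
No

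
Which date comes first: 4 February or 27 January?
27 January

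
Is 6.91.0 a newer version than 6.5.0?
Yes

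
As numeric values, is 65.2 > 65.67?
False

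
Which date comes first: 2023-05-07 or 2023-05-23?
2023-05-07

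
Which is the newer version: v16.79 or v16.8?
v16.79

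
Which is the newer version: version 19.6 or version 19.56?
version 19.56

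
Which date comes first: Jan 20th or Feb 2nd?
Jan 20th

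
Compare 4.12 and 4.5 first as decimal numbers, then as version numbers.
As decimals: 4.12 < 4.5. As versions: v4.12 > v4.5 (minor version 12 > 5).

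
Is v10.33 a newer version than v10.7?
Yes. Version numbers are compared segment by segment as integers, not as decimals: minor version 33 > 7, so v10.33 > v10.7 (even though the decimal 10.33 < 10.7).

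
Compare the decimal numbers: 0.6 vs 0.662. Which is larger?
0.662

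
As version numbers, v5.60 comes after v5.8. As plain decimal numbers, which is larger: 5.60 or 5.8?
5.8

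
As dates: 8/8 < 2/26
False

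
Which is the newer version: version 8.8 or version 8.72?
version 8.72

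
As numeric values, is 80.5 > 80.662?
False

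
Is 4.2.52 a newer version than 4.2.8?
Yes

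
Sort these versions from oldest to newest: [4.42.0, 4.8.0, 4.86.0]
[4.8.0, 4.42.0, 4.86.0]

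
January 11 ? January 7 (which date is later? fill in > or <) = >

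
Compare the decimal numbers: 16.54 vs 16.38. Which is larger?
16.54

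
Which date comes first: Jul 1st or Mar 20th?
Mar 20th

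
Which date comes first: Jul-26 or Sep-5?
Jul-26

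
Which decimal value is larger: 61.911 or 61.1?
61.911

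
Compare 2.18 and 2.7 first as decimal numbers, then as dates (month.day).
As decimals: 2.18 < 2.7. As dates: 2/18 is later than 2/7 (day 18 > day 7).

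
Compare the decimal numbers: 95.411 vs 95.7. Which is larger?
95.7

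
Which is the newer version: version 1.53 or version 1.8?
version 1.53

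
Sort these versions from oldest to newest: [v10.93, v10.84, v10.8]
[v10.8, v10.84, v10.93]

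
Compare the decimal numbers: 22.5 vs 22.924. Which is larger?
22.924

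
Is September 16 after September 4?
Yes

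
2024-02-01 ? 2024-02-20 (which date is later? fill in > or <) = <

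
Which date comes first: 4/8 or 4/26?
4/8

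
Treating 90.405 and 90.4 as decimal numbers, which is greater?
90.405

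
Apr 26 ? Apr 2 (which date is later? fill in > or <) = >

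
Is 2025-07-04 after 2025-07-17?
No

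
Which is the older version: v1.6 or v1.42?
v1.6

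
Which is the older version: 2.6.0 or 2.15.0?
2.6.0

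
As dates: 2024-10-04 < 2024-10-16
True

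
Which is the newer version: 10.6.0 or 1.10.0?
10.6.0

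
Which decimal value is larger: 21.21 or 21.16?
21.21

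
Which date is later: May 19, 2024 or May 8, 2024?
May 19, 2024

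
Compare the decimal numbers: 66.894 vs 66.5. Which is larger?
66.894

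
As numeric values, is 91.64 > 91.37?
True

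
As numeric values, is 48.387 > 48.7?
False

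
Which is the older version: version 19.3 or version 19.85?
version 19.3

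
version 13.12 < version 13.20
True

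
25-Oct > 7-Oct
True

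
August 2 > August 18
False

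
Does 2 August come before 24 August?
Yes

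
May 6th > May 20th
False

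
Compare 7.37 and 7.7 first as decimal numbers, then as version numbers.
As decimals: 7.37 < 7.7. As versions: v7.37 > v7.7 (minor version 37 > 7).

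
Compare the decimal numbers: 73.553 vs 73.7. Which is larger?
73.7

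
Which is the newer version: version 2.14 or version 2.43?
version 2.43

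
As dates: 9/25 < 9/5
False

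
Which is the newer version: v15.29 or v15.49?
v15.49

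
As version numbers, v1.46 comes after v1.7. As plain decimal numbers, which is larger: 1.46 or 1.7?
1.7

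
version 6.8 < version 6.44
True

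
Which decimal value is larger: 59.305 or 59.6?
59.6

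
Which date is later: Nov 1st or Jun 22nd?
Nov 1st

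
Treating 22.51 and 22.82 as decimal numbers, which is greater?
22.82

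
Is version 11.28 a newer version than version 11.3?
Yes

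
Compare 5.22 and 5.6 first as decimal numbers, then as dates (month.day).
As decimals: 5.22 < 5.6. As dates: 5/22 is later than 5/6 (day 22 > day 6).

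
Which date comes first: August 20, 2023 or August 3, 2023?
August 3, 2023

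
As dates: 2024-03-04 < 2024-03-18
True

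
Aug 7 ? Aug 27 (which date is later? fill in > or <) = <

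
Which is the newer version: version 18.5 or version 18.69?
version 18.69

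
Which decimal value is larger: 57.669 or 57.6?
57.669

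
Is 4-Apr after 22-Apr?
No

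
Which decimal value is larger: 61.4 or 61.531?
61.531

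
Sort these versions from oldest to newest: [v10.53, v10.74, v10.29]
[v10.29, v10.53, v10.74]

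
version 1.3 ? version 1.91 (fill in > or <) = <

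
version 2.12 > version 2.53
False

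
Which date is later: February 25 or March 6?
March 6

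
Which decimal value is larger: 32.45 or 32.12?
32.45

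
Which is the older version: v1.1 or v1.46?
v1.1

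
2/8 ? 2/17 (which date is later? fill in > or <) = <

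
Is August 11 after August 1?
Yes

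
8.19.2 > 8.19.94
False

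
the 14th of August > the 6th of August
True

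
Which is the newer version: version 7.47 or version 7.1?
version 7.47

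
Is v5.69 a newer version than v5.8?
Yes. Version numbers are compared segment by segment as integers, not as decimals: minor version 69 > 8, so v5.69 > v5.8 (even though the decimal 5.69 < 5.8).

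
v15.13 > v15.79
False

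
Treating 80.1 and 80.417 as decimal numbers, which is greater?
80.417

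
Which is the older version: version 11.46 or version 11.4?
version 11.4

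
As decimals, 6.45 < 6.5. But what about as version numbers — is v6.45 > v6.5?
True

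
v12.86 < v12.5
False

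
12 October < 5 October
False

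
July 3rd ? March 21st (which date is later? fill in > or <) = >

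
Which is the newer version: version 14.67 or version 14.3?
version 14.67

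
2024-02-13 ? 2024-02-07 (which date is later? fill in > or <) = >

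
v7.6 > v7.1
True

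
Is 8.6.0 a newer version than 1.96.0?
Yes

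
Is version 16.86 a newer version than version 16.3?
Yes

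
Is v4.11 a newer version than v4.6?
Yes. Version numbers are compared segment by segment as integers, not as decimals: minor version 11 > 6, so v4.11 > v4.6 (even though the decimal 4.11 < 4.6).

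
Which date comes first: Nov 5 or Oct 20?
Oct 20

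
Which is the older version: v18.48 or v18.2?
v18.2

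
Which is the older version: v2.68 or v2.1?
v2.1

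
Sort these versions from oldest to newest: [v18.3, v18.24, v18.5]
[v18.3, v18.5, v18.24]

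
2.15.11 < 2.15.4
False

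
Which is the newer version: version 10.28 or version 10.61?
version 10.61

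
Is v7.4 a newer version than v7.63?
No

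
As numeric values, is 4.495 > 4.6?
False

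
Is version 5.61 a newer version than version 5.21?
Yes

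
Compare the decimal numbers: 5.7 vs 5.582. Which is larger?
5.7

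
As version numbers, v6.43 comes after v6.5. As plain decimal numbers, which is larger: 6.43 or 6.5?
6.5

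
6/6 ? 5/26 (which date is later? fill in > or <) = >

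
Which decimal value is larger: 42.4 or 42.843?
42.843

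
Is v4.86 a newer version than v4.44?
Yes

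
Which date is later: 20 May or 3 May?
20 May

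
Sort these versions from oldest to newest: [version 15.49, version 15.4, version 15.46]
[version 15.4, version 15.46, version 15.49]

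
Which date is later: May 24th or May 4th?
May 24th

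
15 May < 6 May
False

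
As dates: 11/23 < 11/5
False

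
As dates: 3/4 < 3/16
True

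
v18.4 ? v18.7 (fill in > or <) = <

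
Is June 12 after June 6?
Yes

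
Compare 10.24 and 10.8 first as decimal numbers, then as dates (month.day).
As decimals: 10.24 < 10.8. As dates: 10/24 is later than 10/8 (day 24 > day 8).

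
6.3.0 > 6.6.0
False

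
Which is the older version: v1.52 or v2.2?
v1.52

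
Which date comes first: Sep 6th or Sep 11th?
Sep 6th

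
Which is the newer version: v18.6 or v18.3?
v18.6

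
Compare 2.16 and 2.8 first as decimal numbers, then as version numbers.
As decimals: 2.16 < 2.8. As versions: v2.16 > v2.8 (minor version 16 > 8).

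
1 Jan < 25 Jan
True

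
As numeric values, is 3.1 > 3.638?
False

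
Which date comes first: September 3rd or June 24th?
June 24th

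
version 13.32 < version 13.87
True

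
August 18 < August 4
False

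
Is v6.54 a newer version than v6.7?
Yes. Version numbers are compared segment by segment as integers, not as decimals: minor version 54 > 7, so v6.54 > v6.7 (even though the decimal 6.54 < 6.7).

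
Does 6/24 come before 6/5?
No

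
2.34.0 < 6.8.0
True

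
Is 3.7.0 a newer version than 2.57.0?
Yes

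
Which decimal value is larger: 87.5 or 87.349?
87.5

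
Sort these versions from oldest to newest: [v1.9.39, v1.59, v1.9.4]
[v1.9.4, v1.9.39, v1.59]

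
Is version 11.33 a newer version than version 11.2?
Yes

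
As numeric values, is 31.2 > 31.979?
False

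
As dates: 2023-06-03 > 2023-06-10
False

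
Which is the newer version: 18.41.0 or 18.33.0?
18.41.0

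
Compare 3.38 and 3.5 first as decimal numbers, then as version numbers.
As decimals: 3.38 < 3.5. As versions: v3.38 > v3.5 (minor version 38 > 5).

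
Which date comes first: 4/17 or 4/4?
4/4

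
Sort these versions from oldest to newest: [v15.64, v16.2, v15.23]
[v15.23, v15.64, v16.2]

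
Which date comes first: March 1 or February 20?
February 20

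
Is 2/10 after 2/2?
Yes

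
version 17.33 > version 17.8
True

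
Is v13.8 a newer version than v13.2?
Yes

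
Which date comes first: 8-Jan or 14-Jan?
8-Jan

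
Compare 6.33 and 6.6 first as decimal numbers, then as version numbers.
As decimals: 6.33 < 6.6. As versions: v6.33 > v6.6 (minor version 33 > 6).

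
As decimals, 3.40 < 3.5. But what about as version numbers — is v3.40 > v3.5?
True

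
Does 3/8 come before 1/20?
No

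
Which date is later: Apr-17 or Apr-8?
Apr-17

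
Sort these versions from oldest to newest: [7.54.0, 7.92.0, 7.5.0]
[7.5.0, 7.54.0, 7.92.0]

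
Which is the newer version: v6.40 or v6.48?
v6.48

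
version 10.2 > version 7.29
True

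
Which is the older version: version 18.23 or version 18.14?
version 18.14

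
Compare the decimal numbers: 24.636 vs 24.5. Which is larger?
24.636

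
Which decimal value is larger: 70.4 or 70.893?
70.893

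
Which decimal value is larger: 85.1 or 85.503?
85.503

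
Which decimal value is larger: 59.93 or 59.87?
59.93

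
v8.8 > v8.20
False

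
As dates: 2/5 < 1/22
False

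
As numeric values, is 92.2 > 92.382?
False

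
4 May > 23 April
True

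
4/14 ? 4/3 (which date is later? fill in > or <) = >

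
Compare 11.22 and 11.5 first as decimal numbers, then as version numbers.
As decimals: 11.22 < 11.5. As versions: v11.22 > v11.5 (minor version 22 > 5).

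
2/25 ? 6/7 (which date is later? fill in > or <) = <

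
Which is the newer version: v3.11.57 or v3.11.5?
v3.11.57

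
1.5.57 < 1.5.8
False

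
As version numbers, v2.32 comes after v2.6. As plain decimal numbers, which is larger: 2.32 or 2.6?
2.6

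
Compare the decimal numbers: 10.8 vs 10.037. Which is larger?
10.8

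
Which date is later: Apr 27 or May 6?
May 6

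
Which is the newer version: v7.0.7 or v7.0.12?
v7.0.12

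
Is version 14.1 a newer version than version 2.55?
Yes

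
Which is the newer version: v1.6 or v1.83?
v1.83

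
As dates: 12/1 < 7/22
False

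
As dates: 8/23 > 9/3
False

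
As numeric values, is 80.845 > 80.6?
True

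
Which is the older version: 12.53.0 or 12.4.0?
12.4.0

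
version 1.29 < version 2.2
True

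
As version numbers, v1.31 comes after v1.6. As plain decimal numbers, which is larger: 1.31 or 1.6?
1.6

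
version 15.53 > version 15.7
True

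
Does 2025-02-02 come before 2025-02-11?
Yes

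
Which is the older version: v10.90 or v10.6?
v10.6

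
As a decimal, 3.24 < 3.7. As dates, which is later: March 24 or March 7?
March 24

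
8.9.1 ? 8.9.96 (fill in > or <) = <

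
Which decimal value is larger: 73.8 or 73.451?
73.8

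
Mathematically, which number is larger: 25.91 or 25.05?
25.91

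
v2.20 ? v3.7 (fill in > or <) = <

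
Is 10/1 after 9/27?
Yes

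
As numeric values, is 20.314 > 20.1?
True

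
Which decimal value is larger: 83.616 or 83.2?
83.616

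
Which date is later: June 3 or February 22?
June 3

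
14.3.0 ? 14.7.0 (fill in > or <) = <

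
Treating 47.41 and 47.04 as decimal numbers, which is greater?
47.41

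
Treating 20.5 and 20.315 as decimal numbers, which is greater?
20.5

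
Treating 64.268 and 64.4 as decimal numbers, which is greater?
64.4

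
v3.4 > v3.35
False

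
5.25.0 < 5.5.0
False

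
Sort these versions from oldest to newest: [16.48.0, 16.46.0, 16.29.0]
[16.29.0, 16.46.0, 16.48.0]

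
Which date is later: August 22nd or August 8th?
August 22nd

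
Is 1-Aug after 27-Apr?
Yes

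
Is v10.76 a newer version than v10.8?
Yes. Version numbers are compared segment by segment as integers, not as decimals: minor version 76 > 8, so v10.76 > v10.8 (even though the decimal 10.76 < 10.8).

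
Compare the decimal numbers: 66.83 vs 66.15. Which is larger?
66.83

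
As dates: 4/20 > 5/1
False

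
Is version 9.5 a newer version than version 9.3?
Yes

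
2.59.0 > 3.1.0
False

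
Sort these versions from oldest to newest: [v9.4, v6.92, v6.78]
[v6.78, v6.92, v9.4]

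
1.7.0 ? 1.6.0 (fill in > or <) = >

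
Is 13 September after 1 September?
Yes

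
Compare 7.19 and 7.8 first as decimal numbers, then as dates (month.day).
As decimals: 7.19 < 7.8. As dates: 7/19 is later than 7/8 (day 19 > day 8).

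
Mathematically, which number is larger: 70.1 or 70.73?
70.73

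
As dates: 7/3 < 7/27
True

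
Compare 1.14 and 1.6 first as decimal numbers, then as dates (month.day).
As decimals: 1.14 < 1.6. As dates: 1/14 is later than 1/6 (day 14 > day 6).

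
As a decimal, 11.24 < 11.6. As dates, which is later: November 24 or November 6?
November 24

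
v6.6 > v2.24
True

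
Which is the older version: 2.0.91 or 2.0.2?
2.0.2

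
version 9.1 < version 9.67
True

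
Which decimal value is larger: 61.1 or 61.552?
61.552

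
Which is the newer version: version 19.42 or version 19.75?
version 19.75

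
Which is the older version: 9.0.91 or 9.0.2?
9.0.2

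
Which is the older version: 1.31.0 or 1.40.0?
1.31.0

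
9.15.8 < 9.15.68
True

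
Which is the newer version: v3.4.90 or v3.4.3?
v3.4.90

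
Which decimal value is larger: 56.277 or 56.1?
56.277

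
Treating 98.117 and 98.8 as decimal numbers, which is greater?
98.8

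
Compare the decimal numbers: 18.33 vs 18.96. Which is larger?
18.96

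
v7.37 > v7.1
True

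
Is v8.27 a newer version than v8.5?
Yes. Version numbers are compared segment by segment as integers, not as decimals: minor version 27 > 5, so v8.27 > v8.5 (even though the decimal 8.27 < 8.5).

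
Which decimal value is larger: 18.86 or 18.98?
18.98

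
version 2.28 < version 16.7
True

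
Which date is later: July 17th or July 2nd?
July 17th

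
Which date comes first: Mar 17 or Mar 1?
Mar 1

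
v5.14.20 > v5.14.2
True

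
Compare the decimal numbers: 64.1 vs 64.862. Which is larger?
64.862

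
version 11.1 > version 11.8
False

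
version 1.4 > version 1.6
False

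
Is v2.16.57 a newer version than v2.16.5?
Yes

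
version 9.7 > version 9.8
False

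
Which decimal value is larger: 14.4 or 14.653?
14.653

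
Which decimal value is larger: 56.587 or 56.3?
56.587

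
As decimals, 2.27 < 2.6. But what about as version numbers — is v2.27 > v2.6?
True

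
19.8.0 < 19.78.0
True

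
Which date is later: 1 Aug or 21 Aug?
21 Aug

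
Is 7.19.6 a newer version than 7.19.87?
No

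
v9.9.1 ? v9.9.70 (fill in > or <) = <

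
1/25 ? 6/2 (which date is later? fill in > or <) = <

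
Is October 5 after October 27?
No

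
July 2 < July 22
True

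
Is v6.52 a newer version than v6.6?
Yes. Version numbers are compared segment by segment as integers, not as decimals: minor version 52 > 6, so v6.52 > v6.6 (even though the decimal 6.52 < 6.6).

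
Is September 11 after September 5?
Yes. Day 11 comes after day 5 in September — this is a date comparison, not a decimal one (the decimal 9.11 would be smaller than 9.5).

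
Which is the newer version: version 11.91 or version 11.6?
version 11.91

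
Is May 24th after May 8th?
Yes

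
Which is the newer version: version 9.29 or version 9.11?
version 9.29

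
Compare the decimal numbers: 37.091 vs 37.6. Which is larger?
37.6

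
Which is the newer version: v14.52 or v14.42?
v14.52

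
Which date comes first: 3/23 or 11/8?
3/23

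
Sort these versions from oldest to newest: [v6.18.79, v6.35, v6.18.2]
[v6.18.2, v6.18.79, v6.35]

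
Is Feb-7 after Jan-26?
Yes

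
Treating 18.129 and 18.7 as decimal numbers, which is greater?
18.7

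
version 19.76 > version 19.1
True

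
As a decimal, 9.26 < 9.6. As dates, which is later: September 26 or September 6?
September 26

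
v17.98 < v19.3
True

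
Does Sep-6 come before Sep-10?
Yes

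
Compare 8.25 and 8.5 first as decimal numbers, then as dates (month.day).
As decimals: 8.25 < 8.5. As dates: 8/25 is later than 8/5 (day 25 > day 5).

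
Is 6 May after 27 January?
Yes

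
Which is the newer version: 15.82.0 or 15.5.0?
15.82.0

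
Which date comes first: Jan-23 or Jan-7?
Jan-7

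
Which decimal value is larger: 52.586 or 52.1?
52.586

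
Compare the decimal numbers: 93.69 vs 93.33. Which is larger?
93.69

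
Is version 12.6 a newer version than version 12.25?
No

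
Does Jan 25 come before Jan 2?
No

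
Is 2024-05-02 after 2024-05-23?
No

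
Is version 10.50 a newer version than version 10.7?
Yes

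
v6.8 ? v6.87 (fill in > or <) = <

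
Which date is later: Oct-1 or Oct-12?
Oct-12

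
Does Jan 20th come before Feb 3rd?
Yes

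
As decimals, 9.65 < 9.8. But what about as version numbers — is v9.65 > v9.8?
True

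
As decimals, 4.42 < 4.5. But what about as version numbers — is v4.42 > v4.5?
True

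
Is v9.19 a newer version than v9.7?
Yes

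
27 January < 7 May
True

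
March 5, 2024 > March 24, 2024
False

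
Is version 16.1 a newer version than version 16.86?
No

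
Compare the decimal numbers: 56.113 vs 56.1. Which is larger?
56.113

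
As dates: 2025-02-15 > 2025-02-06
True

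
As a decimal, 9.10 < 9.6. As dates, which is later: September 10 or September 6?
September 10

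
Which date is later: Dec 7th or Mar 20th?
Dec 7th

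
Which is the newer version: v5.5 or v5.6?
v5.6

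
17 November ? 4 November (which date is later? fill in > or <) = >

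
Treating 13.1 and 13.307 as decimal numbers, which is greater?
13.307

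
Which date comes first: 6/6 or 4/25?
4/25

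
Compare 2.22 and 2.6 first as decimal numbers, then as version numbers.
As decimals: 2.22 < 2.6. As versions: v2.22 > v2.6 (minor version 22 > 6).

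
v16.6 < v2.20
False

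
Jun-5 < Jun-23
True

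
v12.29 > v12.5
True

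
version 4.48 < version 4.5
False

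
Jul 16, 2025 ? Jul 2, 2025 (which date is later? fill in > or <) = >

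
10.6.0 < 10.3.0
False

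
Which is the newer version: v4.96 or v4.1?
v4.96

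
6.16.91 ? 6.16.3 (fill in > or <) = >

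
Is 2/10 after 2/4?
Yes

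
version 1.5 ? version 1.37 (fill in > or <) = <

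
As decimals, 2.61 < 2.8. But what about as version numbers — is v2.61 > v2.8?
True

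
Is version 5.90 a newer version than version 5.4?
Yes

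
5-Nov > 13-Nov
False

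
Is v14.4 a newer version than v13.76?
Yes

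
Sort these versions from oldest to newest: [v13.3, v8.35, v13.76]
[v8.35, v13.3, v13.76]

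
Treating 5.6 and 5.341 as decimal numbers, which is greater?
5.6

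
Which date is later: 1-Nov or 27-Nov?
27-Nov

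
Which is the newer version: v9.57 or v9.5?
v9.57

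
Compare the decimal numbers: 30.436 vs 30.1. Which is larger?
30.436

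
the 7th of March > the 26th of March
False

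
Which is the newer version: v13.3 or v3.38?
v13.3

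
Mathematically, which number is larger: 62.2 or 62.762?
62.762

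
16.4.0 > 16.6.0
False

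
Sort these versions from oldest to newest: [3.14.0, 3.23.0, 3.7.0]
[3.7.0, 3.14.0, 3.23.0]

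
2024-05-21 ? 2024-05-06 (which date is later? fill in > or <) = >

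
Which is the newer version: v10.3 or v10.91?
v10.91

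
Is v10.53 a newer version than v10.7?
Yes. Version numbers are compared segment by segment as integers, not as decimals: minor version 53 > 7, so v10.53 > v10.7 (even though the decimal 10.53 < 10.7).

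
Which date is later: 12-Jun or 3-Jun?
12-Jun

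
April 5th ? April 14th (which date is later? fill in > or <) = <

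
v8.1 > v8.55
False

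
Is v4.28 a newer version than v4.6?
Yes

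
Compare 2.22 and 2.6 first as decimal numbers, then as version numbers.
As decimals: 2.22 < 2.6. As versions: v2.22 > v2.6 (minor version 22 > 6).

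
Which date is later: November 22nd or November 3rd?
November 22nd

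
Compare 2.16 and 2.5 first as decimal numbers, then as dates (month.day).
As decimals: 2.16 < 2.5. As dates: 2/16 is later than 2/5 (day 16 > day 5).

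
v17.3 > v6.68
True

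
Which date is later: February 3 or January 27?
February 3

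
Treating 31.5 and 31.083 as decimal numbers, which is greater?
31.5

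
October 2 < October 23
True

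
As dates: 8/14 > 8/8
True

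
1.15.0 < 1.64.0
True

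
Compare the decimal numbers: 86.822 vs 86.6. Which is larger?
86.822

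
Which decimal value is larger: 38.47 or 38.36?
38.47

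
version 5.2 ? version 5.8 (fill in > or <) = <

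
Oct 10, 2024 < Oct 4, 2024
False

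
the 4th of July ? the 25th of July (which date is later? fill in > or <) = <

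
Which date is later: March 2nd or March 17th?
March 17th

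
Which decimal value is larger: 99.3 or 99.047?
99.3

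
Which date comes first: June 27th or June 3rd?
June 3rd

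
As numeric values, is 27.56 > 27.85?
False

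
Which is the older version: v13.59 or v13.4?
v13.4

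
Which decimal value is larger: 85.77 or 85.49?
85.77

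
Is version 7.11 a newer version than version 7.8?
Yes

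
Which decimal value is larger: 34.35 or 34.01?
34.35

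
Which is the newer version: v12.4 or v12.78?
v12.78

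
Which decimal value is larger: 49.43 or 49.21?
49.43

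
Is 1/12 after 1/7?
Yes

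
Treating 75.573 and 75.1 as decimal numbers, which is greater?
75.573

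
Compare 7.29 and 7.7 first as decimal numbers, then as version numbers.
As decimals: 7.29 < 7.7. As versions: v7.29 > v7.7 (minor version 29 > 7).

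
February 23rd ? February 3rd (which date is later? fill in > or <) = >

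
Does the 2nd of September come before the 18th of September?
Yes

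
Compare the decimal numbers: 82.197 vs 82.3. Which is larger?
82.3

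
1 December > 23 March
True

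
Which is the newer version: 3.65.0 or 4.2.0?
4.2.0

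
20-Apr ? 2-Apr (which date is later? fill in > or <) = >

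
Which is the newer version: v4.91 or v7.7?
v7.7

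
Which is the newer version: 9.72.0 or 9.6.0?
9.72.0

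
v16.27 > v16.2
True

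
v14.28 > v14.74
False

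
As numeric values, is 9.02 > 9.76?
False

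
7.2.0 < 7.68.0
True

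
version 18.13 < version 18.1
False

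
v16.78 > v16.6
True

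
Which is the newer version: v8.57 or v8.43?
v8.57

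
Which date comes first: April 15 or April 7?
April 7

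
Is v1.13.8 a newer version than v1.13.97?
No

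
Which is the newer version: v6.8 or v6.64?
v6.64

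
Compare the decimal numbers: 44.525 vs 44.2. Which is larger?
44.525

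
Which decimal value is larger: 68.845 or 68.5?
68.845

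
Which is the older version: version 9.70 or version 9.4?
version 9.4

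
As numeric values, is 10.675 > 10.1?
True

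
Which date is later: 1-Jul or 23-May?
1-Jul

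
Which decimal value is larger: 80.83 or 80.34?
80.83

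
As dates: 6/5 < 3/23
False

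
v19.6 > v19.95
False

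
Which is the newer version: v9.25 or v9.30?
v9.30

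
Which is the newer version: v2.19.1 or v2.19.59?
v2.19.59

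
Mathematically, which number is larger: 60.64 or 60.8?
60.8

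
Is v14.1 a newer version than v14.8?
No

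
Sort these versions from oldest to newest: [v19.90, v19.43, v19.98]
[v19.43, v19.90, v19.98]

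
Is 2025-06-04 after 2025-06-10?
No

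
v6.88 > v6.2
True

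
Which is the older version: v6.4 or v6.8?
v6.4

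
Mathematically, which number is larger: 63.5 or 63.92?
63.92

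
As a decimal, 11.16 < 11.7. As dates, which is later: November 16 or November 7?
November 16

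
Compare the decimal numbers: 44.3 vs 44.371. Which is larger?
44.371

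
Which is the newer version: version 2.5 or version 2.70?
version 2.70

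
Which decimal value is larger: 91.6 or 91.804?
91.804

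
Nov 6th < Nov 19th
True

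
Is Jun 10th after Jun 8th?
Yes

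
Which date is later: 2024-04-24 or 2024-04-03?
2024-04-24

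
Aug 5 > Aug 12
False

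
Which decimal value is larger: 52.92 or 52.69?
52.92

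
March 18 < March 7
False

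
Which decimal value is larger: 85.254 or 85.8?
85.8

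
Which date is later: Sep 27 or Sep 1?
Sep 27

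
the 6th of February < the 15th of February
True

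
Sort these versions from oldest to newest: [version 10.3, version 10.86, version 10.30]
[version 10.3, version 10.30, version 10.86]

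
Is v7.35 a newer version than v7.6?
Yes. Version numbers are compared segment by segment as integers, not as decimals: minor version 35 > 6, so v7.35 > v7.6 (even though the decimal 7.35 < 7.6).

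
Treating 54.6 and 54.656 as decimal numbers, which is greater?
54.656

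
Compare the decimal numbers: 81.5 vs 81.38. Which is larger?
81.5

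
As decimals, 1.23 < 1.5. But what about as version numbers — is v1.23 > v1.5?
True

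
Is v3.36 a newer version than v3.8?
Yes. Version numbers are compared segment by segment as integers, not as decimals: minor version 36 > 8, so v3.36 > v3.8 (even though the decimal 3.36 < 3.8).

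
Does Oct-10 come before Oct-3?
No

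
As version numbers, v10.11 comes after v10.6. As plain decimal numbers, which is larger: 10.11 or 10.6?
10.6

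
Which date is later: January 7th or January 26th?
January 26th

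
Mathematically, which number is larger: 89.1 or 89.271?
89.271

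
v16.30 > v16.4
True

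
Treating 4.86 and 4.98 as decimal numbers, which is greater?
4.98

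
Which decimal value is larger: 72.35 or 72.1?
72.35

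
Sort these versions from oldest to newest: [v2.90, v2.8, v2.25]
[v2.8, v2.25, v2.90]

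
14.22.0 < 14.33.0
True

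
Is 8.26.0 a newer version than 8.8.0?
Yes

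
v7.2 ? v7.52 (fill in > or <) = <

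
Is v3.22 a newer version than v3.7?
Yes. Version numbers are compared segment by segment as integers, not as decimals: minor version 22 > 7, so v3.22 > v3.7 (even though the decimal 3.22 < 3.7).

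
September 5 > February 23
True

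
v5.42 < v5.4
False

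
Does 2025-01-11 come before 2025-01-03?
No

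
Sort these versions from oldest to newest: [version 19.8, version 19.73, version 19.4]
[version 19.4, version 19.8, version 19.73]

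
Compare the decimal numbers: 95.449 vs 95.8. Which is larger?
95.8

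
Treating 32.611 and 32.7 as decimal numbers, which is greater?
32.7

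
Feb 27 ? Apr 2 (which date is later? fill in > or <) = <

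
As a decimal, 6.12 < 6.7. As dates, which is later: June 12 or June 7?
June 12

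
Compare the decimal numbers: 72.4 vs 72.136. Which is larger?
72.4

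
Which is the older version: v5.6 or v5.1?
v5.1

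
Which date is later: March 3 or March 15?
March 15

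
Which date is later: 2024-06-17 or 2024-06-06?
2024-06-17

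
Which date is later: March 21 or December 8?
December 8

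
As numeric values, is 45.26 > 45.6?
False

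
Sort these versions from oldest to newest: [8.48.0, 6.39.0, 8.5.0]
[6.39.0, 8.5.0, 8.48.0]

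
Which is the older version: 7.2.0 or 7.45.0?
7.2.0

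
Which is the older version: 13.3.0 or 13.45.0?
13.3.0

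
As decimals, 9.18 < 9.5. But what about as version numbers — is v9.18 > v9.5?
True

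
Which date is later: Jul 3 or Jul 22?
Jul 22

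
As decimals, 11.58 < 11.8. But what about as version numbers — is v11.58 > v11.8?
True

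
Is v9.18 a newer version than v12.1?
No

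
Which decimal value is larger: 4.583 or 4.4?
4.583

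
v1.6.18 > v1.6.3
True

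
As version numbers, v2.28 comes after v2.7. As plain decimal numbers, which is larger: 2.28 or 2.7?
2.7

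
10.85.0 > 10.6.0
True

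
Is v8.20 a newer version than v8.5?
Yes. Version numbers are compared segment by segment as integers, not as decimals: minor version 20 > 5, so v8.20 > v8.5 (even though the decimal 8.20 < 8.5).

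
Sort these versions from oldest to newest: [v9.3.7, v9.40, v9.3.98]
[v9.3.7, v9.3.98, v9.40]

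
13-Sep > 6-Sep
True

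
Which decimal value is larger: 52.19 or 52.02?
52.19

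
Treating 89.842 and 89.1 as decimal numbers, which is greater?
89.842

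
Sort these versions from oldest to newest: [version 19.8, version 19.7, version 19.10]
[version 19.7, version 19.8, version 19.10]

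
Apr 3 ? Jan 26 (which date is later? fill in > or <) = >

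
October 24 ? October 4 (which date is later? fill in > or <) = >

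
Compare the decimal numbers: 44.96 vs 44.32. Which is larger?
44.96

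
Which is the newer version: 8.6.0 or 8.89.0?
8.89.0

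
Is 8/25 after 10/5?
No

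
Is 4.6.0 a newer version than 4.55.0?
No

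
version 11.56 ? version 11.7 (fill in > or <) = >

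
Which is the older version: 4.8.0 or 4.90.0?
4.8.0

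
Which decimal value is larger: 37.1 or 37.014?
37.1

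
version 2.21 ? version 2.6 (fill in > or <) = >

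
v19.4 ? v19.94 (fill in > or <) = <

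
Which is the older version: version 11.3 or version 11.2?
version 11.2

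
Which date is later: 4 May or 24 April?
4 May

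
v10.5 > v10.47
False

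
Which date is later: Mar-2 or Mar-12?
Mar-12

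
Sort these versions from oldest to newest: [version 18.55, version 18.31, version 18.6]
[version 18.6, version 18.31, version 18.55]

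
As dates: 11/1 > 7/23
True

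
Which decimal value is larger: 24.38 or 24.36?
24.38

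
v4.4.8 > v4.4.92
False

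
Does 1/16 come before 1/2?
No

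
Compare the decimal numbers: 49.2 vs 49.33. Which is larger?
49.33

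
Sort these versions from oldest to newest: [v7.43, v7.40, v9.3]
[v7.40, v7.43, v9.3]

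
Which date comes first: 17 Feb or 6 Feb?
6 Feb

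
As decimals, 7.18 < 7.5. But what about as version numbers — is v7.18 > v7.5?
True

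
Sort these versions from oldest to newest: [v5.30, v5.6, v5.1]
[v5.1, v5.6, v5.30]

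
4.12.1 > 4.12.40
False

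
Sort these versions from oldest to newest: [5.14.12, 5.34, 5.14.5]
[5.14.5, 5.14.12, 5.34]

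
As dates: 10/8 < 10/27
True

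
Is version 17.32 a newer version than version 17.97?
No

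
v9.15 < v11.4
True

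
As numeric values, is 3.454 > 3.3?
True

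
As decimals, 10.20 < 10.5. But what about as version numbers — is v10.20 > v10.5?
True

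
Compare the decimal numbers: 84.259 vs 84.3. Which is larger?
84.3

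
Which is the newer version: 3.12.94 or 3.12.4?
3.12.94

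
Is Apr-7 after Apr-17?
No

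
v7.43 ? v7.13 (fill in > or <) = >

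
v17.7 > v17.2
True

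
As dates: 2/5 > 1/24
True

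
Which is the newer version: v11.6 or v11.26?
v11.26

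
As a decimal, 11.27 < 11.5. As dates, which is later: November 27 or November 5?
November 27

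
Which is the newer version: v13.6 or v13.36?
v13.36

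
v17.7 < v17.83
True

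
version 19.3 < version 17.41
False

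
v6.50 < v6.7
False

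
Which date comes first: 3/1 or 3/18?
3/1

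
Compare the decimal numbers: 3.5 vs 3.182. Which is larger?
3.5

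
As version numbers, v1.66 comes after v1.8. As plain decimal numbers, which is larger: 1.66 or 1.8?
1.8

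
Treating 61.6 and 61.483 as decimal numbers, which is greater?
61.6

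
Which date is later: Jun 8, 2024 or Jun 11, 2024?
Jun 11, 2024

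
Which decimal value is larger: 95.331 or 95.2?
95.331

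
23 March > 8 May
False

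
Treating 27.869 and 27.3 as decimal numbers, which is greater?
27.869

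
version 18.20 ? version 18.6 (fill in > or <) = >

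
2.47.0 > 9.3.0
False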